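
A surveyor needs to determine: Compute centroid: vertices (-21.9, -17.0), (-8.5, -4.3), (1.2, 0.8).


Centroid = ((x_A+x_B+x_C)/3, (y_A+y_B+y_C)/3)
= (((-21.9)+(-8.5)+1.2)/3, ((-17)+(-4.3)+0.8)/3)
= (-9.7333, -6.8333)

(-9.7333, -6.8333)


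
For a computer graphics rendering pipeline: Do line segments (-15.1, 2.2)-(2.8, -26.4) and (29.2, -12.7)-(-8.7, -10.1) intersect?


Cross products: d1=-449.53, d2=587.87, d3=1000.27, d4=-37.13
d1*d2 < 0 and d3*d4 < 0? yes

Yes, they intersect


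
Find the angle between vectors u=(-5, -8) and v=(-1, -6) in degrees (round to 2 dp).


u.v = 53, |u| = sqrt(89) = 9.434, |v| = sqrt(37) = 6.0828
cos(theta) = u.v/(|u||v|) = 53/sqrt(3293) = 0.923592
theta = acos(0.923592) = 22.54 degrees

22.54 degrees


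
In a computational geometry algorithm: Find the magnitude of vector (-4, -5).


|u| = sqrt((-4)^2 + (-5)^2) = sqrt(41) = 6.4031

6.4031


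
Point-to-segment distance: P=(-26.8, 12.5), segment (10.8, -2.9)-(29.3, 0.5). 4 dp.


Project P onto AB: t = 0 (clamped to [0,1])
Closest point on segment: (10.8, -2.9)
Distance: 40.6315

40.6315


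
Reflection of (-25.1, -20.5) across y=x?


Reflection over y=x: (x,y) -> (y,x)
(-25.1, -20.5) -> (-20.5, -25.1)

(-20.5, -25.1)


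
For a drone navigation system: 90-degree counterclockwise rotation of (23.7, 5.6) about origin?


90° CCW: (x,y) -> (-y, x)
(23.7,5.6) -> (-5.6, 23.7)

(-5.6, 23.7)


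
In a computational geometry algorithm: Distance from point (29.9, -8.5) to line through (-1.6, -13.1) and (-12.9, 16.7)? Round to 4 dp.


|cross product| = 990.68
|line direction| = sqrt(1015.73) = 31.8705
Distance = 990.68/sqrt(1015.73) = 31.0845

31.0845


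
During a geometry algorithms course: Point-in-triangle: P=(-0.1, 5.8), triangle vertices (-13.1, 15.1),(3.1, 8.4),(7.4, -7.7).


Cross products: AB x AP = -63.56, BC x BP = -62.7, CA x CP = -105.75
All same sign? yes

Yes, inside


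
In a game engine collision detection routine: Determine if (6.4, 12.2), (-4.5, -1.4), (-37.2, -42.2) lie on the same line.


Cross product: ((-4.5)-6.4)*((-42.2)-12.2) - ((-1.4)-12.2)*((-37.2)-6.4)
= 0

Yes, collinear


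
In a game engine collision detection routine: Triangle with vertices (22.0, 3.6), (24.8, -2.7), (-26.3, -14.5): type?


Side lengths squared: AB^2=47.53, BC^2=2750.45, CA^2=2660.5
Sorted: [47.53, 2660.5, 2750.45]
By sides: Scalene, By angles: Obtuse

Scalene, Obtuse


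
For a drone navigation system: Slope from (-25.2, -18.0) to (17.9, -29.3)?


slope = (y2-y1)/(x2-x1) = ((-29.3)-(-18))/(17.9-(-25.2)) = (-11.3)/43.1 = -0.2622

-0.2622


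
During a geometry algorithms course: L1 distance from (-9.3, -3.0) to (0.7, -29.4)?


|(-9.3)-0.7| + |(-3)-(-29.4)| = 10 + 26.4 = 36.4

36.4


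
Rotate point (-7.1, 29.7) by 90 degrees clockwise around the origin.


90° CW: (x,y) -> (y, -x)
(-7.1,29.7) -> (29.7, 7.1)

(29.7, 7.1)


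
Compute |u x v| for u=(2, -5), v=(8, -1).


|u x v| = |2*(-1) - (-5)*8|
= |(-2) - (-40)| = 38

38


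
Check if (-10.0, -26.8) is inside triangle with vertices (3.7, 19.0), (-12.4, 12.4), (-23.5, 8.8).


Cross products: AB x AP = 646.96, BC x BP = 443.76, CA x CP = -1106.02
All same sign? no

No, outside


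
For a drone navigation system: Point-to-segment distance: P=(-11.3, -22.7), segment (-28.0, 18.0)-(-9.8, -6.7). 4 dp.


Project P onto AB: t = 1 (clamped to [0,1])
Closest point on segment: (-9.8, -6.7)
Distance: 16.0702

16.0702


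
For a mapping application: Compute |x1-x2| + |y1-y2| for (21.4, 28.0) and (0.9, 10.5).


|21.4-0.9| + |28-10.5| = 20.5 + 17.5 = 38

38


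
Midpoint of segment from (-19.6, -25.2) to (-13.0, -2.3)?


M = (((-19.6)+(-13))/2, ((-25.2)+(-2.3))/2)
= (-16.3, -13.75)

(-16.3, -13.75)


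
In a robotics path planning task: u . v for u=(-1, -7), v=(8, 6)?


u . v = u_x*v_x + u_y*v_y = (-1)*8 + (-7)*6
= (-8) + (-42) = -50

-50


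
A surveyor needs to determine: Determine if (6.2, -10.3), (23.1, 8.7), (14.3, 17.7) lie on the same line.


Cross product: (23.1-6.2)*(17.7-(-10.3)) - (8.7-(-10.3))*(14.3-6.2)
= 319.3

No, not collinear


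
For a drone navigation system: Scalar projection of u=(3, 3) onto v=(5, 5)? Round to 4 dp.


u.v = 30, |v| = sqrt(50) = 7.0711
Scalar projection = u.v / |v| = 30 / sqrt(50) = 4.2426

4.2426


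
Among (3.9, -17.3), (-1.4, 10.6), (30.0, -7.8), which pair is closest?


d(P0,P1) = 28.3989, d(P0,P2) = 27.7752, d(P1,P2) = 36.394
Closest: P0 and P2

Closest pair: (3.9, -17.3) and (30.0, -7.8), distance = 27.7752


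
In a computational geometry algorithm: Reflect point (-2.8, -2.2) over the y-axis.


Reflection over y-axis: (x,y) -> (-x,y)
(-2.8, -2.2) -> (2.8, -2.2)

(2.8, -2.2)


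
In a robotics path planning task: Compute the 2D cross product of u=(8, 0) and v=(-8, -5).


u x v = u_x*v_y - u_y*v_x = 8*(-5) - 0*(-8)
= (-40) - 0 = -40

-40


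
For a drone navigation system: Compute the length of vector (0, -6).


|u| = sqrt(0^2 + (-6)^2) = sqrt(36) = 6

6


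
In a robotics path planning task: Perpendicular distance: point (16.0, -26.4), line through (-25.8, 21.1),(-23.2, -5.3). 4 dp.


|cross product| = 980.02
|line direction| = sqrt(703.72) = 26.5277
Distance = 980.02/sqrt(703.72) = 36.9432

36.9432


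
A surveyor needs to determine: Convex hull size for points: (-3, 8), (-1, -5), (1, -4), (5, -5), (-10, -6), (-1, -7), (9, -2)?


Convex hull vertices (CCW): (-10, -6), (-1, -7), (5, -5), (9, -2), (-3, 8)
Count = 5

5


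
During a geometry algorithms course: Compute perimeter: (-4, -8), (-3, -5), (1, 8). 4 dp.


Sides: (-4, -8)->(-3, -5): sqrt(10) = 3.162278, (-3, -5)->(1, 8): sqrt(185) = 13.601471, (1, 8)->(-4, -8): sqrt(281) = 16.763055
Sum = 33.526804
Perimeter = 33.5268

33.5268


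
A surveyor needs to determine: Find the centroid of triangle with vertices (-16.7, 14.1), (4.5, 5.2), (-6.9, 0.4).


Centroid = ((x_A+x_B+x_C)/3, (y_A+y_B+y_C)/3)
= (((-16.7)+4.5+(-6.9))/3, (14.1+5.2+0.4)/3)
= (-6.3667, 6.5667)

(-6.3667, 6.5667)


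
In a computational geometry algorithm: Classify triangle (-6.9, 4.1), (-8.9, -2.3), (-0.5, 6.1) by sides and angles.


Side lengths squared: AB^2=44.96, BC^2=141.12, CA^2=44.96
Sorted: [44.96, 44.96, 141.12]
By sides: Isosceles, By angles: Obtuse

Isosceles, Obtuse


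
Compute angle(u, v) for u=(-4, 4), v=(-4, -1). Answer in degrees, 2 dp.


u.v = 12, |u| = sqrt(32) = 5.6569, |v| = sqrt(17) = 4.1231
cos(theta) = u.v/(|u||v|) = 12/sqrt(544) = 0.514496
theta = acos(0.514496) = 59.04 degrees

59.04 degrees


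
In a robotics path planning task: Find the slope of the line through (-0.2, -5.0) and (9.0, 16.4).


slope = (y2-y1)/(x2-x1) = (16.4-(-5))/(9-(-0.2)) = 21.4/9.2 = 2.3261

2.3261


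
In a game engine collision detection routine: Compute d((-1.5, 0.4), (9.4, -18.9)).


dx=10.9, dy=-19.3
d^2 = 10.9^2 + (-19.3)^2 = 491.3
d = sqrt(491.3) = 22.1653

22.1653


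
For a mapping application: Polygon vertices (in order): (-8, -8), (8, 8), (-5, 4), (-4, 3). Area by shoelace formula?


Shoelace sum: ((-8)*8 - 8*(-8)) + (8*4 - (-5)*8) + ((-5)*3 - (-4)*4) + ((-4)*(-8) - (-8)*3)
= 129
Area = |129|/2 = 64.5

64.5


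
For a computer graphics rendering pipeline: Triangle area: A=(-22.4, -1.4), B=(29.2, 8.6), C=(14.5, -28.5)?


Area = |x_A(y_B-y_C) + x_B(y_C-y_A) + x_C(y_A-y_B)|/2
= |(-831.04) + (-791.32) + (-145)|/2
= 1767.36/2 = 883.68

883.68


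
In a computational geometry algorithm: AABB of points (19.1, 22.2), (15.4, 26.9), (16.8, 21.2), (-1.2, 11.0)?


x range: [-1.2, 19.1]
y range: [11, 26.9]
Bounding box: (-1.2,11) to (19.1,26.9)

(-1.2,11) to (19.1,26.9)


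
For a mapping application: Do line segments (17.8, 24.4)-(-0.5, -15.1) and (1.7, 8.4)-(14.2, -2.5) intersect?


Cross products: d1=375.49, d2=-317.73, d3=-343.15, d4=350.07
d1*d2 < 0 and d3*d4 < 0? yes

Yes, they intersect


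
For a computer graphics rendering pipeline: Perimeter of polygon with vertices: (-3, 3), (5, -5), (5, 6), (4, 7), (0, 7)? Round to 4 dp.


Sides: (-3, 3)->(5, -5): sqrt(128) = 11.313708, (5, -5)->(5, 6): sqrt(121) = 11, (5, 6)->(4, 7): sqrt(2) = 1.414214, (4, 7)->(0, 7): sqrt(16) = 4, (0, 7)->(-3, 3): sqrt(25) = 5
Sum = 32.727922
Perimeter = 32.7279

32.7279


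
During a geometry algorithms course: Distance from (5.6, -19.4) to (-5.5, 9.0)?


dx=-11.1, dy=28.4
d^2 = (-11.1)^2 + 28.4^2 = 929.77
d = sqrt(929.77) = 30.4921

30.4921


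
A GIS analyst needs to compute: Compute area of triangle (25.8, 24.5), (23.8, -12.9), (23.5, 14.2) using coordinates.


Area = |x_A(y_B-y_C) + x_B(y_C-y_A) + x_C(y_A-y_B)|/2
= |(-699.18) + (-245.14) + 878.9|/2
= 65.42/2 = 32.71

32.71


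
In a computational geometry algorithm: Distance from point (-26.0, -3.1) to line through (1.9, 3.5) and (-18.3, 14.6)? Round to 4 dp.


|cross product| = 443.01
|line direction| = sqrt(531.25) = 23.0489
Distance = 443.01/sqrt(531.25) = 19.2205

19.2205


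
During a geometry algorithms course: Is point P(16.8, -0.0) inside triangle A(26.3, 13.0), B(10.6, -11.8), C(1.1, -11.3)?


Cross products: AB x AP = -31.5, BC x BP = -115.2, CA x CP = -96.75
All same sign? yes

Yes, inside


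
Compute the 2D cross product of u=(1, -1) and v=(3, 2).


u x v = u_x*v_y - u_y*v_x = 1*2 - (-1)*3
= 2 - (-3) = 5

5


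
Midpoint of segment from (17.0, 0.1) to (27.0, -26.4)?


M = ((17+27)/2, (0.1+(-26.4))/2)
= (22, -13.15)

(22, -13.15)


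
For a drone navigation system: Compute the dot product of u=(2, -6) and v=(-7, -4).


u . v = u_x*v_x + u_y*v_y = 2*(-7) + (-6)*(-4)
= (-14) + 24 = 10

10


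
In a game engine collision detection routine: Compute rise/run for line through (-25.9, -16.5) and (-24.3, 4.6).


slope = (y2-y1)/(x2-x1) = (4.6-(-16.5))/((-24.3)-(-25.9)) = 21.1/1.6 = 13.1875

13.1875


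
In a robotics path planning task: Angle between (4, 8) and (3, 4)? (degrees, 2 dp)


u.v = 44, |u| = sqrt(80) = 8.9443, |v| = sqrt(25) = 5
cos(theta) = u.v/(|u||v|) = 44/sqrt(2000) = 0.98387
theta = acos(0.98387) = 10.3 degrees

10.3 degrees


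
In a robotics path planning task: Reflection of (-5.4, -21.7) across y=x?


Reflection over y=x: (x,y) -> (y,x)
(-5.4, -21.7) -> (-21.7, -5.4)

(-21.7, -5.4)


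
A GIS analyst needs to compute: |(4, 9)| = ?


|u| = sqrt(4^2 + 9^2) = sqrt(97) = 9.8489

9.8489


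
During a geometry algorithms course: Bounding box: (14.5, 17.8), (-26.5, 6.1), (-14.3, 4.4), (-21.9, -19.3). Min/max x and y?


x range: [-26.5, 14.5]
y range: [-19.3, 17.8]
Bounding box: (-26.5,-19.3) to (14.5,17.8)

(-26.5,-19.3) to (14.5,17.8)


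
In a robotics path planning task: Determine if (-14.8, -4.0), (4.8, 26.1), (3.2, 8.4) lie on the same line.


Cross product: (4.8-(-14.8))*(8.4-(-4)) - (26.1-(-4))*(3.2-(-14.8))
= -298.76

No, not collinear


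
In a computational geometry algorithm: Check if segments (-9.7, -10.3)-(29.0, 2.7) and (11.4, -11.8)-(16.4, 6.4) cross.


Cross products: d1=391.52, d2=-247.82, d3=-332.35, d4=306.99
d1*d2 < 0 and d3*d4 < 0? yes

Yes, they intersect


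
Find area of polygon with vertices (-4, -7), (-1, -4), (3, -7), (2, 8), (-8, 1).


Shoelace sum: ((-4)*(-4) - (-1)*(-7)) + ((-1)*(-7) - 3*(-4)) + (3*8 - 2*(-7)) + (2*1 - (-8)*8) + ((-8)*(-7) - (-4)*1)
= 192
Area = |192|/2 = 96

96


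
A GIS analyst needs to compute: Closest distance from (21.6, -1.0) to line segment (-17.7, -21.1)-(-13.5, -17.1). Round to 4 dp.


Project P onto AB: t = 1 (clamped to [0,1])
Closest point on segment: (-13.5, -17.1)
Distance: 38.6163

38.6163


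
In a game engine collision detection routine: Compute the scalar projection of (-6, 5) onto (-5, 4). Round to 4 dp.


u.v = 50, |v| = sqrt(41) = 6.4031
Scalar projection = u.v / |v| = 50 / sqrt(41) = 7.8087

7.8087


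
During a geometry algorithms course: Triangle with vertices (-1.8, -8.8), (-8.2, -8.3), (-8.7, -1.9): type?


Side lengths squared: AB^2=41.21, BC^2=41.21, CA^2=95.22
Sorted: [41.21, 41.21, 95.22]
By sides: Isosceles, By angles: Obtuse

Isosceles, Obtuse


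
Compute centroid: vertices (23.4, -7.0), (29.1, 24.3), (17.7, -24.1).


Centroid = ((x_A+x_B+x_C)/3, (y_A+y_B+y_C)/3)
= ((23.4+29.1+17.7)/3, ((-7)+24.3+(-24.1))/3)
= (23.4, -2.2667)

(23.4, -2.2667)


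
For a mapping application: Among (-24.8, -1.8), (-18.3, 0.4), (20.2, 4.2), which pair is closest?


d(P0,P1) = 6.8622, d(P0,P2) = 45.3982, d(P1,P2) = 38.6871
Closest: P0 and P1

Closest pair: (-24.8, -1.8) and (-18.3, 0.4), distance = 6.8622


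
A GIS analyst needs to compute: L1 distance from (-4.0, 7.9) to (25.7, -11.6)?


|(-4)-25.7| + |7.9-(-11.6)| = 29.7 + 19.5 = 49.2

49.2


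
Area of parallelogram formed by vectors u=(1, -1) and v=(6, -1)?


|u x v| = |1*(-1) - (-1)*6|
= |(-1) - (-6)| = 5

5


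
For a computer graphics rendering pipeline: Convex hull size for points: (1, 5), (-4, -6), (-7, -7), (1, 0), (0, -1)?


Convex hull vertices (CCW): (-7, -7), (-4, -6), (1, 0), (1, 5)
Count = 4

4


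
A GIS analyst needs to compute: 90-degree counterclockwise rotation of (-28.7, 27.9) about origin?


90° CCW: (x,y) -> (-y, x)
(-28.7,27.9) -> (-27.9, -28.7)

(-27.9, -28.7)


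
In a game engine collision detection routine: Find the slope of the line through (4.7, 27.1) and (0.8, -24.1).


slope = (y2-y1)/(x2-x1) = ((-24.1)-27.1)/(0.8-4.7) = (-51.2)/(-3.9) = 13.1282

13.1282


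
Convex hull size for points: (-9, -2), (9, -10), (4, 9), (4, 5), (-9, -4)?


Convex hull vertices (CCW): (-9, -4), (9, -10), (4, 9), (-9, -2)
Count = 4

4


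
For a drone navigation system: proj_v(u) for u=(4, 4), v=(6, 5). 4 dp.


u.v = 44, |v| = sqrt(61) = 7.8102
Scalar projection = u.v / |v| = 44 / sqrt(61) = 5.6336

5.6336


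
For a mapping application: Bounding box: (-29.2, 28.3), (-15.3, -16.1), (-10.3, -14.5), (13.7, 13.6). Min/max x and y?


x range: [-29.2, 13.7]
y range: [-16.1, 28.3]
Bounding box: (-29.2,-16.1) to (13.7,28.3)

(-29.2,-16.1) to (13.7,28.3)


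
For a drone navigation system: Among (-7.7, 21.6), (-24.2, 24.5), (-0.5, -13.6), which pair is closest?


d(P0,P1) = 16.7529, d(P0,P2) = 35.9288, d(P1,P2) = 44.8698
Closest: P0 and P1

Closest pair: (-7.7, 21.6) and (-24.2, 24.5), distance = 16.7529


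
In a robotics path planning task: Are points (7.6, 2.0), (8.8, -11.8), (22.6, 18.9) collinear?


Cross product: (8.8-7.6)*(18.9-2) - ((-11.8)-2)*(22.6-7.6)
= 227.28

No, not collinear


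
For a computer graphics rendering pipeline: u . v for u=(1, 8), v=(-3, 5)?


u . v = u_x*v_x + u_y*v_y = 1*(-3) + 8*5
= (-3) + 40 = 37

37


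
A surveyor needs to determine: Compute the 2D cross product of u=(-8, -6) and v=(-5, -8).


u x v = u_x*v_y - u_y*v_x = (-8)*(-8) - (-6)*(-5)
= 64 - 30 = 34

34


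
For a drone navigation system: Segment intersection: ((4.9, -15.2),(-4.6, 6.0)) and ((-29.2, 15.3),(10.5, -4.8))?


Cross products: d1=-525.44, d2=125.25, d3=433.17, d4=-217.52
d1*d2 < 0 and d3*d4 < 0? yes

Yes, they intersect


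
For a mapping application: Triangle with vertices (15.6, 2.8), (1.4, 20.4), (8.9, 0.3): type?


Side lengths squared: AB^2=511.4, BC^2=460.26, CA^2=51.14
Sorted: [51.14, 460.26, 511.4]
By sides: Scalene, By angles: Right

Scalene, Right


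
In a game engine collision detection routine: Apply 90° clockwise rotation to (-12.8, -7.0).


90° CW: (x,y) -> (y, -x)
(-12.8,-7) -> (-7, 12.8)

(-7, 12.8)


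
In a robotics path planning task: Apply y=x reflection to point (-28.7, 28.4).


Reflection over y=x: (x,y) -> (y,x)
(-28.7, 28.4) -> (28.4, -28.7)

(28.4, -28.7)


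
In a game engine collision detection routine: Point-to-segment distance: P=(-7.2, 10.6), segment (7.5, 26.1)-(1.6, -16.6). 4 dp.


Project P onto AB: t = 0.4029 (clamped to [0,1])
Closest point on segment: (5.123, 8.8973)
Distance: 12.4401

12.4401


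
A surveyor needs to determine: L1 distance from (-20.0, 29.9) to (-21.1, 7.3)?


|(-20)-(-21.1)| + |29.9-7.3| = 1.1 + 22.6 = 23.7

23.7


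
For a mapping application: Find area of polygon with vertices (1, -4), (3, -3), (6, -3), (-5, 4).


Shoelace sum: (1*(-3) - 3*(-4)) + (3*(-3) - 6*(-3)) + (6*4 - (-5)*(-3)) + ((-5)*(-4) - 1*4)
= 43
Area = |43|/2 = 21.5

21.5


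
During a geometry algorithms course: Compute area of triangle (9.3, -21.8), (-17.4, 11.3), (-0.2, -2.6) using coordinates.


Area = |x_A(y_B-y_C) + x_B(y_C-y_A) + x_C(y_A-y_B)|/2
= |129.27 + (-334.08) + 6.62|/2
= 198.19/2 = 99.095

99.095


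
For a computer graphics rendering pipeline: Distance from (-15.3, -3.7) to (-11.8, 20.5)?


dx=3.5, dy=24.2
d^2 = 3.5^2 + 24.2^2 = 597.89
d = sqrt(597.89) = 24.4518

24.4518


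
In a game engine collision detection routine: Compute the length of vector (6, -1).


|u| = sqrt(6^2 + (-1)^2) = sqrt(37) = 6.0828

6.0828


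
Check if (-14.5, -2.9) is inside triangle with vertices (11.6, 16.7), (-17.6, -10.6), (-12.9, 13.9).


Cross products: AB x AP = -140.21, BC x BP = -39.76, CA x CP = -407.12
All same sign? yes

Yes, inside


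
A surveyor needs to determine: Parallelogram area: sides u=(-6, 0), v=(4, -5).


|u x v| = |(-6)*(-5) - 0*4|
= |30 - 0| = 30

30


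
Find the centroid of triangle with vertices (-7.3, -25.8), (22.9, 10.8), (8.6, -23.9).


Centroid = ((x_A+x_B+x_C)/3, (y_A+y_B+y_C)/3)
= (((-7.3)+22.9+8.6)/3, ((-25.8)+10.8+(-23.9))/3)
= (8.0667, -12.9667)

(8.0667, -12.9667)


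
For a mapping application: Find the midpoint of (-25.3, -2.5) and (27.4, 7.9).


M = (((-25.3)+27.4)/2, ((-2.5)+7.9)/2)
= (1.05, 2.7)

(1.05, 2.7)


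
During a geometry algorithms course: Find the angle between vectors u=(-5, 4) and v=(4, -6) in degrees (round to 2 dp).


u.v = -44, |u| = sqrt(41) = 6.4031, |v| = sqrt(52) = 7.2111
cos(theta) = u.v/(|u||v|) = -44/sqrt(2132) = -0.952926
theta = acos(-0.952926) = 162.35 degrees

162.35 degrees


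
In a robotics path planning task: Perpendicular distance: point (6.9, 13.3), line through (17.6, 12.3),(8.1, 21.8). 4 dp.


|cross product| = 92.15
|line direction| = sqrt(180.5) = 13.435
Distance = 92.15/sqrt(180.5) = 6.8589

6.8589


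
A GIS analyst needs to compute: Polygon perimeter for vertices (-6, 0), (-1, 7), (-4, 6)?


Sides: (-6, 0)->(-1, 7): sqrt(74) = 8.602325, (-1, 7)->(-4, 6): sqrt(10) = 3.162278, (-4, 6)->(-6, 0): sqrt(40) = 6.324555
Sum = 18.089158
Perimeter = 18.0892

18.0892


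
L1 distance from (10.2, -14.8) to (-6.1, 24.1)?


|10.2-(-6.1)| + |(-14.8)-24.1| = 16.3 + 38.9 = 55.2

55.2


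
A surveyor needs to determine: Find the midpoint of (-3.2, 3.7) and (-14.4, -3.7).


M = (((-3.2)+(-14.4))/2, (3.7+(-3.7))/2)
= (-8.8, 0)

(-8.8, 0)


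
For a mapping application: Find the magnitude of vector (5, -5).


|u| = sqrt(5^2 + (-5)^2) = sqrt(50) = 7.0711

7.0711


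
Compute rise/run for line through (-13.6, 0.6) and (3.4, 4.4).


slope = (y2-y1)/(x2-x1) = (4.4-0.6)/(3.4-(-13.6)) = 3.8/17 = 0.2235

0.2235


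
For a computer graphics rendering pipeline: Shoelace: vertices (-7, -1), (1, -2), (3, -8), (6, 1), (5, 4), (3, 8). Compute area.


Shoelace sum: ((-7)*(-2) - 1*(-1)) + (1*(-8) - 3*(-2)) + (3*1 - 6*(-8)) + (6*4 - 5*1) + (5*8 - 3*4) + (3*(-1) - (-7)*8)
= 164
Area = |164|/2 = 82

82


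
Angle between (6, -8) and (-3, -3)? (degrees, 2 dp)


u.v = 6, |u| = sqrt(100) = 10, |v| = sqrt(18) = 4.2426
cos(theta) = u.v/(|u||v|) = 6/sqrt(1800) = 0.141421
theta = acos(0.141421) = 81.87 degrees

81.87 degrees


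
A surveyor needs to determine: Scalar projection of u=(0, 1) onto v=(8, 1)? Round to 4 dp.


u.v = 1, |v| = sqrt(65) = 8.0623
Scalar projection = u.v / |v| = 1 / sqrt(65) = 0.124

0.124


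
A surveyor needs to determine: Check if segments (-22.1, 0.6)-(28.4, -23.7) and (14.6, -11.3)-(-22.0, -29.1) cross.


Cross products: d1=-1088.8, d2=699.48, d3=290.86, d4=-1497.42
d1*d2 < 0 and d3*d4 < 0? yes

Yes, they intersect


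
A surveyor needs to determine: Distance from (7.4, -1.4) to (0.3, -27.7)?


dx=-7.1, dy=-26.3
d^2 = (-7.1)^2 + (-26.3)^2 = 742.1
d = sqrt(742.1) = 27.2415

27.2415


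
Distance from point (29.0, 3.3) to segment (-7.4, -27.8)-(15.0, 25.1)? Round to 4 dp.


Project P onto AB: t = 0.7456 (clamped to [0,1])
Closest point on segment: (9.3011, 11.6413)
Distance: 21.3922

21.3922


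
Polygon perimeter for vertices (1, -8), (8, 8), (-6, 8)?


Sides: (1, -8)->(8, 8): sqrt(305) = 17.464249, (8, 8)->(-6, 8): sqrt(196) = 14, (-6, 8)->(1, -8): sqrt(305) = 17.464249
Sum = 48.928498
Perimeter = 48.9285

48.9285


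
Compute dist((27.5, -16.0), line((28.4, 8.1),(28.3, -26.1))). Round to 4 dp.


|cross product| = 28.37
|line direction| = sqrt(1169.65) = 34.2001
Distance = 28.37/sqrt(1169.65) = 0.8295

0.8295


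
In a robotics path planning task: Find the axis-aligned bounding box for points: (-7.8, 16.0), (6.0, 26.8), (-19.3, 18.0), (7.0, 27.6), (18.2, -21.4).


x range: [-19.3, 18.2]
y range: [-21.4, 27.6]
Bounding box: (-19.3,-21.4) to (18.2,27.6)

(-19.3,-21.4) to (18.2,27.6)


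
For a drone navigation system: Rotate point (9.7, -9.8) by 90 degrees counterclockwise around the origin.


90° CCW: (x,y) -> (-y, x)
(9.7,-9.8) -> (9.8, 9.7)

(9.8, 9.7)


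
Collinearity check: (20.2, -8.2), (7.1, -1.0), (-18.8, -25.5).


Cross product: (7.1-20.2)*((-25.5)-(-8.2)) - ((-1)-(-8.2))*((-18.8)-20.2)
= 507.43

No, not collinear


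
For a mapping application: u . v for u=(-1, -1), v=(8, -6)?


u . v = u_x*v_x + u_y*v_y = (-1)*8 + (-1)*(-6)
= (-8) + 6 = -2

-2


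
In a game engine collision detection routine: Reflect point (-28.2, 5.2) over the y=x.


Reflection over y=x: (x,y) -> (y,x)
(-28.2, 5.2) -> (5.2, -28.2)

(5.2, -28.2)


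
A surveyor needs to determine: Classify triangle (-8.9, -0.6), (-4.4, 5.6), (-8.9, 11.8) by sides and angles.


Side lengths squared: AB^2=58.69, BC^2=58.69, CA^2=153.76
Sorted: [58.69, 58.69, 153.76]
By sides: Isosceles, By angles: Obtuse

Isosceles, Obtuse


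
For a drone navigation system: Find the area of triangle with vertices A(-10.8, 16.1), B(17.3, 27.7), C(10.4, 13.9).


Area = |x_A(y_B-y_C) + x_B(y_C-y_A) + x_C(y_A-y_B)|/2
= |(-149.04) + (-38.06) + (-120.64)|/2
= 307.74/2 = 153.87

153.87


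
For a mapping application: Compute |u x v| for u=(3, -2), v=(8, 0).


|u x v| = |3*0 - (-2)*8|
= |0 - (-16)| = 16

16


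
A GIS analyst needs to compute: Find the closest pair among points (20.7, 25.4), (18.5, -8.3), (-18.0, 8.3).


d(P0,P1) = 33.7717, d(P0,P2) = 42.3096, d(P1,P2) = 40.0975
Closest: P0 and P1

Closest pair: (20.7, 25.4) and (18.5, -8.3), distance = 33.7717


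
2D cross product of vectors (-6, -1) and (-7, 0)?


u x v = u_x*v_y - u_y*v_x = (-6)*0 - (-1)*(-7)
= 0 - 7 = -7

-7


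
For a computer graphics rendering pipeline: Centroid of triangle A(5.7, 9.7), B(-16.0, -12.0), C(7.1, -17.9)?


Centroid = ((x_A+x_B+x_C)/3, (y_A+y_B+y_C)/3)
= ((5.7+(-16)+7.1)/3, (9.7+(-12)+(-17.9))/3)
= (-1.0667, -6.7333)

(-1.0667, -6.7333)


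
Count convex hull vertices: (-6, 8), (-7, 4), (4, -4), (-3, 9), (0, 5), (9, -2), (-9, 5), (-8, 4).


Convex hull vertices (CCW): (-9, 5), (-8, 4), (4, -4), (9, -2), (-3, 9), (-6, 8)
Count = 6

6


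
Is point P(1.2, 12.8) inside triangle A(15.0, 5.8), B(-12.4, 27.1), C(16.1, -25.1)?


Cross products: AB x AP = 102.14, BC x BP = 302.37, CA x CP = 418.72
All same sign? yes

Yes, inside


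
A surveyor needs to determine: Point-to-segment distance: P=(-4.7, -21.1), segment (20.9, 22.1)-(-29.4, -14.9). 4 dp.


Project P onto AB: t = 0.7402 (clamped to [0,1])
Closest point on segment: (-16.3317, -5.2871)
Distance: 19.6302

19.6302


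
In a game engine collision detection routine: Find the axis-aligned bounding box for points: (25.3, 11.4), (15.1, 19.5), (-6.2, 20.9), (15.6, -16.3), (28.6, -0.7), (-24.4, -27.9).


x range: [-24.4, 28.6]
y range: [-27.9, 20.9]
Bounding box: (-24.4,-27.9) to (28.6,20.9)

(-24.4,-27.9) to (28.6,20.9)


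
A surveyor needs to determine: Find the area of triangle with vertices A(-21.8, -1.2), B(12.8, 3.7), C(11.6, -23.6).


Area = |x_A(y_B-y_C) + x_B(y_C-y_A) + x_C(y_A-y_B)|/2
= |(-595.14) + (-286.72) + (-56.84)|/2
= 938.7/2 = 469.35

469.35


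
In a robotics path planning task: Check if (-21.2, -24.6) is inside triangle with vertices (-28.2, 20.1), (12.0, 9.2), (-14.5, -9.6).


Cross products: AB x AP = -1720.64, BC x BP = 271.54, CA x CP = 404.49
All same sign? no

No, outside


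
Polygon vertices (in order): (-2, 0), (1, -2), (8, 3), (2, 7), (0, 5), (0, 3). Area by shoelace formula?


Shoelace sum: ((-2)*(-2) - 1*0) + (1*3 - 8*(-2)) + (8*7 - 2*3) + (2*5 - 0*7) + (0*3 - 0*5) + (0*0 - (-2)*3)
= 89
Area = |89|/2 = 44.5

44.5


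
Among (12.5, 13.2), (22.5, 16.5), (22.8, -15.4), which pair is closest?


d(P0,P1) = 10.5304, d(P0,P2) = 30.3982, d(P1,P2) = 31.9014
Closest: P0 and P1

Closest pair: (12.5, 13.2) and (22.5, 16.5), distance = 10.5304


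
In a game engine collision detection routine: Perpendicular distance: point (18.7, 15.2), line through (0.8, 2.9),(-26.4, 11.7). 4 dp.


|cross product| = 492.08
|line direction| = sqrt(817.28) = 28.5881
Distance = 492.08/sqrt(817.28) = 17.2128

17.2128


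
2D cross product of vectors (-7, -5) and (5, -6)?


u x v = u_x*v_y - u_y*v_x = (-7)*(-6) - (-5)*5
= 42 - (-25) = 67

67


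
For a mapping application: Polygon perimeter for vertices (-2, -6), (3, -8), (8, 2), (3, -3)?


Sides: (-2, -6)->(3, -8): sqrt(29) = 5.385165, (3, -8)->(8, 2): sqrt(125) = 11.18034, (8, 2)->(3, -3): sqrt(50) = 7.071068, (3, -3)->(-2, -6): sqrt(34) = 5.830952
Sum = 29.467525
Perimeter = 29.4675

29.4675


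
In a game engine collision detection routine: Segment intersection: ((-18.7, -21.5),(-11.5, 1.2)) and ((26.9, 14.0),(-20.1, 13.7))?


Cross products: d1=1654.82, d2=590.08, d3=-779.52, d4=285.22
d1*d2 < 0 and d3*d4 < 0? no

No, they don't intersect


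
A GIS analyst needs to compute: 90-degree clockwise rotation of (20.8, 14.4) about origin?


90° CW: (x,y) -> (y, -x)
(20.8,14.4) -> (14.4, -20.8)

(14.4, -20.8)


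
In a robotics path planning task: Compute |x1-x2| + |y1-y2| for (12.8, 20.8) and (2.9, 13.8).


|12.8-2.9| + |20.8-13.8| = 9.9 + 7 = 16.9

16.9


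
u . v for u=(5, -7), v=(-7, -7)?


u . v = u_x*v_x + u_y*v_y = 5*(-7) + (-7)*(-7)
= (-35) + 49 = 14

14


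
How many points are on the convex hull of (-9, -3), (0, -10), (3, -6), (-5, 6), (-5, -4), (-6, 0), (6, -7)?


Convex hull vertices (CCW): (-9, -3), (0, -10), (6, -7), (-5, 6)
Count = 4

4


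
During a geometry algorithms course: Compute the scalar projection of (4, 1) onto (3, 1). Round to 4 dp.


u.v = 13, |v| = sqrt(10) = 3.1623
Scalar projection = u.v / |v| = 13 / sqrt(10) = 4.111

4.111


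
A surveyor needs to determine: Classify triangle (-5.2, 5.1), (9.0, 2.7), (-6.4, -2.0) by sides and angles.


Side lengths squared: AB^2=207.4, BC^2=259.25, CA^2=51.85
Sorted: [51.85, 207.4, 259.25]
By sides: Scalene, By angles: Right

Scalene, Right


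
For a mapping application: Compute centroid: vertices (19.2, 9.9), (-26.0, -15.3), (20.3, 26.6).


Centroid = ((x_A+x_B+x_C)/3, (y_A+y_B+y_C)/3)
= ((19.2+(-26)+20.3)/3, (9.9+(-15.3)+26.6)/3)
= (4.5, 7.0667)

(4.5, 7.0667)


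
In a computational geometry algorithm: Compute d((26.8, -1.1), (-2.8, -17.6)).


dx=-29.6, dy=-16.5
d^2 = (-29.6)^2 + (-16.5)^2 = 1148.41
d = sqrt(1148.41) = 33.8882

33.8882


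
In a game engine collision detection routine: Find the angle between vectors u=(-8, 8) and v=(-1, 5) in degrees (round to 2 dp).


u.v = 48, |u| = sqrt(128) = 11.3137, |v| = sqrt(26) = 5.099
cos(theta) = u.v/(|u||v|) = 48/sqrt(3328) = 0.83205
theta = acos(0.83205) = 33.69 degrees

33.69 degrees


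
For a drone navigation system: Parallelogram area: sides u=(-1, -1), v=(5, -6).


|u x v| = |(-1)*(-6) - (-1)*5|
= |6 - (-5)| = 11

11


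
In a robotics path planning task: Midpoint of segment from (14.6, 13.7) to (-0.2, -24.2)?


M = ((14.6+(-0.2))/2, (13.7+(-24.2))/2)
= (7.2, -5.25)

(7.2, -5.25)


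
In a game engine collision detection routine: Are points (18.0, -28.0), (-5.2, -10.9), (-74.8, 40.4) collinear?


Cross product: ((-5.2)-18)*(40.4-(-28)) - ((-10.9)-(-28))*((-74.8)-18)
= 0

Yes, collinear


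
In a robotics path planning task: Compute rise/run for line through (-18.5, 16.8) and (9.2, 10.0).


slope = (y2-y1)/(x2-x1) = (10-16.8)/(9.2-(-18.5)) = (-6.8)/27.7 = -0.2455

-0.2455


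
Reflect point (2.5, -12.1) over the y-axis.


Reflection over y-axis: (x,y) -> (-x,y)
(2.5, -12.1) -> (-2.5, -12.1)

(-2.5, -12.1)


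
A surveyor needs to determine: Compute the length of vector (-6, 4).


|u| = sqrt((-6)^2 + 4^2) = sqrt(52) = 7.2111

7.2111


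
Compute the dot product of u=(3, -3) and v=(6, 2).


u . v = u_x*v_x + u_y*v_y = 3*6 + (-3)*2
= 18 + (-6) = 12

12


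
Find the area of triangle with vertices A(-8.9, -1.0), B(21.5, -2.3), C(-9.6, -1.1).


Area = |x_A(y_B-y_C) + x_B(y_C-y_A) + x_C(y_A-y_B)|/2
= |10.68 + (-2.15) + (-12.48)|/2
= 3.95/2 = 1.975

1.975


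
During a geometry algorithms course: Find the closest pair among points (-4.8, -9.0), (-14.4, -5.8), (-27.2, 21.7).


d(P0,P1) = 10.1193, d(P0,P2) = 38.0033, d(P1,P2) = 30.333
Closest: P0 and P1

Closest pair: (-4.8, -9.0) and (-14.4, -5.8), distance = 10.1193


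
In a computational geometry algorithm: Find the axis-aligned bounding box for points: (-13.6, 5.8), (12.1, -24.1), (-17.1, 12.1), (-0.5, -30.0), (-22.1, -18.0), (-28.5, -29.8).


x range: [-28.5, 12.1]
y range: [-30, 12.1]
Bounding box: (-28.5,-30) to (12.1,12.1)

(-28.5,-30) to (12.1,12.1)


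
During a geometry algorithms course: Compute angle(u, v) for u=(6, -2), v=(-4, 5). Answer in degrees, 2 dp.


u.v = -34, |u| = sqrt(40) = 6.3246, |v| = sqrt(41) = 6.4031
cos(theta) = u.v/(|u||v|) = -34/sqrt(1640) = -0.83957
theta = acos(-0.83957) = 147.09 degrees

147.09 degrees


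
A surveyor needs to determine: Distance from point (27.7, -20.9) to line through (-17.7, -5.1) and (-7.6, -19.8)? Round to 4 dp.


|cross product| = 507.8
|line direction| = sqrt(318.1) = 17.8354
Distance = 507.8/sqrt(318.1) = 28.4715

28.4715


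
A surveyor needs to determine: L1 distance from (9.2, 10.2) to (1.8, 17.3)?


|9.2-1.8| + |10.2-17.3| = 7.4 + 7.1 = 14.5

14.5


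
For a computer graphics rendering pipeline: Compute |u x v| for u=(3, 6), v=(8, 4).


|u x v| = |3*4 - 6*8|
= |12 - 48| = 36

36


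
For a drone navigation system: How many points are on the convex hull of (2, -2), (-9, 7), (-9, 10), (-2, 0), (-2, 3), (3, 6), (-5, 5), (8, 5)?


Convex hull vertices (CCW): (-9, 7), (-2, 0), (2, -2), (8, 5), (-9, 10)
Count = 5

5


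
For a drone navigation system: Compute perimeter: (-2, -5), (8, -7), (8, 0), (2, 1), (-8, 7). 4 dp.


Sides: (-2, -5)->(8, -7): sqrt(104) = 10.198039, (8, -7)->(8, 0): sqrt(49) = 7, (8, 0)->(2, 1): sqrt(37) = 6.082763, (2, 1)->(-8, 7): sqrt(136) = 11.661904, (-8, 7)->(-2, -5): sqrt(180) = 13.416408
Sum = 48.359114
Perimeter = 48.3591

48.3591


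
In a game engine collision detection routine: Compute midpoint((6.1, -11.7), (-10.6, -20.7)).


M = ((6.1+(-10.6))/2, ((-11.7)+(-20.7))/2)
= (-2.25, -16.2)

(-2.25, -16.2)


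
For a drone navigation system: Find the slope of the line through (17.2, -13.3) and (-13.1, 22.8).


slope = (y2-y1)/(x2-x1) = (22.8-(-13.3))/((-13.1)-17.2) = 36.1/(-30.3) = -1.1914

-1.1914


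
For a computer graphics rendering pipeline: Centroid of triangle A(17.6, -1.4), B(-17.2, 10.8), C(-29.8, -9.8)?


Centroid = ((x_A+x_B+x_C)/3, (y_A+y_B+y_C)/3)
= ((17.6+(-17.2)+(-29.8))/3, ((-1.4)+10.8+(-9.8))/3)
= (-9.8, -0.1333)

(-9.8, -0.1333)


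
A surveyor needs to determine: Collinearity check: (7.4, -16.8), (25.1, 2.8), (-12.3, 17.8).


Cross product: (25.1-7.4)*(17.8-(-16.8)) - (2.8-(-16.8))*((-12.3)-7.4)
= 998.54

No, not collinear


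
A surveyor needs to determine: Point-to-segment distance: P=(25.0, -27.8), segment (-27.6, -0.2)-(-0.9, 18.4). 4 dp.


Project P onto AB: t = 0.8415 (clamped to [0,1])
Closest point on segment: (-5.131, 15.4526)
Distance: 52.713

52.713


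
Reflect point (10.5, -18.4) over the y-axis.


Reflection over y-axis: (x,y) -> (-x,y)
(10.5, -18.4) -> (-10.5, -18.4)

(-10.5, -18.4)


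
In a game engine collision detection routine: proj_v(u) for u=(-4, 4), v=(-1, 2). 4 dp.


u.v = 12, |v| = sqrt(5) = 2.2361
Scalar projection = u.v / |v| = 12 / sqrt(5) = 5.3666

5.3666


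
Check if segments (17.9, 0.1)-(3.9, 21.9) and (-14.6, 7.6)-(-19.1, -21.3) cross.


Cross products: d1=973, d2=470.3, d3=603.5, d4=1106.2
d1*d2 < 0 and d3*d4 < 0? no

No, they don't intersect


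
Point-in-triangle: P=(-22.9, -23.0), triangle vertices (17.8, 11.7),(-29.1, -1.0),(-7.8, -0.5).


Cross products: AB x AP = 1110.54, BC x BP = -471.7, CA x CP = -391.78
All same sign? no

No, outside


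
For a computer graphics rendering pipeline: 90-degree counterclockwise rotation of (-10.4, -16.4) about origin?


90° CCW: (x,y) -> (-y, x)
(-10.4,-16.4) -> (16.4, -10.4)

(16.4, -10.4)


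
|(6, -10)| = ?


|u| = sqrt(6^2 + (-10)^2) = sqrt(136) = 11.6619

11.6619


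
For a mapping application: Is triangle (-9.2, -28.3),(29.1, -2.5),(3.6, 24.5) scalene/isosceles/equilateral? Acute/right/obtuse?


Side lengths squared: AB^2=2132.53, BC^2=1379.25, CA^2=2951.68
Sorted: [1379.25, 2132.53, 2951.68]
By sides: Scalene, By angles: Acute

Scalene, Acute


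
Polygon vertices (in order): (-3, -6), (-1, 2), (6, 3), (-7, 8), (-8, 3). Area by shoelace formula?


Shoelace sum: ((-3)*2 - (-1)*(-6)) + ((-1)*3 - 6*2) + (6*8 - (-7)*3) + ((-7)*3 - (-8)*8) + ((-8)*(-6) - (-3)*3)
= 142
Area = |142|/2 = 71

71


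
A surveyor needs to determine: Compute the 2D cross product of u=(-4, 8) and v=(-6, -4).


u x v = u_x*v_y - u_y*v_x = (-4)*(-4) - 8*(-6)
= 16 - (-48) = 64

64


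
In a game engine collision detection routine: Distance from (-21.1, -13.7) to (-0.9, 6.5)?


dx=20.2, dy=20.2
d^2 = 20.2^2 + 20.2^2 = 816.08
d = sqrt(816.08) = 28.5671

28.5671


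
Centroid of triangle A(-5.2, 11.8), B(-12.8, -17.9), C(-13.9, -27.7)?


Centroid = ((x_A+x_B+x_C)/3, (y_A+y_B+y_C)/3)
= (((-5.2)+(-12.8)+(-13.9))/3, (11.8+(-17.9)+(-27.7))/3)
= (-10.6333, -11.2667)

(-10.6333, -11.2667)


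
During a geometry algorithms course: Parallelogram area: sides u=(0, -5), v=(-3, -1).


|u x v| = |0*(-1) - (-5)*(-3)|
= |0 - 15| = 15

15


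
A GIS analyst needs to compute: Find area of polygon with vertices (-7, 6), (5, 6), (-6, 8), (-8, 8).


Shoelace sum: ((-7)*6 - 5*6) + (5*8 - (-6)*6) + ((-6)*8 - (-8)*8) + ((-8)*6 - (-7)*8)
= 28
Area = |28|/2 = 14

14


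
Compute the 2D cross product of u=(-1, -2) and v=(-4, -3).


u x v = u_x*v_y - u_y*v_x = (-1)*(-3) - (-2)*(-4)
= 3 - 8 = -5

-5


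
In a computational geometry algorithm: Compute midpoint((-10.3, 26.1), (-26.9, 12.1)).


M = (((-10.3)+(-26.9))/2, (26.1+12.1)/2)
= (-18.6, 19.1)

(-18.6, 19.1)


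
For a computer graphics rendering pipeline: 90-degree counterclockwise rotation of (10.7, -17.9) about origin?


90° CCW: (x,y) -> (-y, x)
(10.7,-17.9) -> (17.9, 10.7)

(17.9, 10.7)


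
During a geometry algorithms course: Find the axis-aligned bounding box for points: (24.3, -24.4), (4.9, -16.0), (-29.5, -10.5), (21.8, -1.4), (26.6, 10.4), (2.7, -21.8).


x range: [-29.5, 26.6]
y range: [-24.4, 10.4]
Bounding box: (-29.5,-24.4) to (26.6,10.4)

(-29.5,-24.4) to (26.6,10.4)


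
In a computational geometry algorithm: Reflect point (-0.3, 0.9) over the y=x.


Reflection over y=x: (x,y) -> (y,x)
(-0.3, 0.9) -> (0.9, -0.3)

(0.9, -0.3)


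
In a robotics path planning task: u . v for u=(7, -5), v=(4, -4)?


u . v = u_x*v_x + u_y*v_y = 7*4 + (-5)*(-4)
= 28 + 20 = 48

48


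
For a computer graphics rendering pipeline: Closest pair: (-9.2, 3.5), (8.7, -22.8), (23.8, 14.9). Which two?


d(P0,P1) = 31.8135, d(P0,P2) = 34.9136, d(P1,P2) = 40.6116
Closest: P0 and P1

Closest pair: (-9.2, 3.5) and (8.7, -22.8), distance = 31.8135


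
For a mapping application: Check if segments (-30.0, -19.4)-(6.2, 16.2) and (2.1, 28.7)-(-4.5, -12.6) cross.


Cross products: d1=-1008.27, d2=251.83, d3=598.46, d4=-661.64
d1*d2 < 0 and d3*d4 < 0? yes

Yes, they intersect


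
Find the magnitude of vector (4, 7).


|u| = sqrt(4^2 + 7^2) = sqrt(65) = 8.0623

8.0623


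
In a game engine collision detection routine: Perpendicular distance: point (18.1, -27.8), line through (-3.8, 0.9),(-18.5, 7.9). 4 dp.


|cross product| = 268.59
|line direction| = sqrt(265.09) = 16.2816
Distance = 268.59/sqrt(265.09) = 16.4966

16.4966


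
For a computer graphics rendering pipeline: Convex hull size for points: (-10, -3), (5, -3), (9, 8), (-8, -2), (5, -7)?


Convex hull vertices (CCW): (-10, -3), (5, -7), (9, 8)
Count = 3

3


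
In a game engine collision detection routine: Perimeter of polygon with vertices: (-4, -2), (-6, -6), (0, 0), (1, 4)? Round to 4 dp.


Sides: (-4, -2)->(-6, -6): sqrt(20) = 4.472136, (-6, -6)->(0, 0): sqrt(72) = 8.485281, (0, 0)->(1, 4): sqrt(17) = 4.123106, (1, 4)->(-4, -2): sqrt(61) = 7.81025
Sum = 24.890773
Perimeter = 24.8908

24.8908


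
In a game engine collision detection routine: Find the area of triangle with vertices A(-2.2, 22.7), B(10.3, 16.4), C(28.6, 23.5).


Area = |x_A(y_B-y_C) + x_B(y_C-y_A) + x_C(y_A-y_B)|/2
= |15.62 + 8.24 + 180.18|/2
= 204.04/2 = 102.02

102.02


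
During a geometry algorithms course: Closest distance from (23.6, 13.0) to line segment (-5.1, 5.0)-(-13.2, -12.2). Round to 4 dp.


Project P onto AB: t = 0 (clamped to [0,1])
Closest point on segment: (-5.1, 5)
Distance: 29.7941

29.7941


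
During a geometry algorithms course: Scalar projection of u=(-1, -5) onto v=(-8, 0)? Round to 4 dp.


u.v = 8, |v| = sqrt(64) = 8
Scalar projection = u.v / |v| = 8 / sqrt(64) = 1

1


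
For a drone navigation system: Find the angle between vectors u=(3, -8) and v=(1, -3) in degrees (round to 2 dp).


u.v = 27, |u| = sqrt(73) = 8.544, |v| = sqrt(10) = 3.1623
cos(theta) = u.v/(|u||v|) = 27/sqrt(730) = 0.999315
theta = acos(0.999315) = 2.12 degrees

2.12 degrees


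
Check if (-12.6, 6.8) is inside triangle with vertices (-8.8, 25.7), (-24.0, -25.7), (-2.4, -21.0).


Cross products: AB x AP = 91.96, BC x BP = 648.42, CA x CP = 298.42
All same sign? yes

Yes, inside


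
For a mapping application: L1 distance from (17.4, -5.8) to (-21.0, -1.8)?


|17.4-(-21)| + |(-5.8)-(-1.8)| = 38.4 + 4 = 42.4

42.4


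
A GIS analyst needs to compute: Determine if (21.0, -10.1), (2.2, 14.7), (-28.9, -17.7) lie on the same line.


Cross product: (2.2-21)*((-17.7)-(-10.1)) - (14.7-(-10.1))*((-28.9)-21)
= 1380.4

No, not collinear


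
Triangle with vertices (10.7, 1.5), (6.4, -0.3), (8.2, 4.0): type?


Side lengths squared: AB^2=21.73, BC^2=21.73, CA^2=12.5
Sorted: [12.5, 21.73, 21.73]
By sides: Isosceles, By angles: Acute

Isosceles, Acute


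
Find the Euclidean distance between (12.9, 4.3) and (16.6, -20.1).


dx=3.7, dy=-24.4
d^2 = 3.7^2 + (-24.4)^2 = 609.05
d = sqrt(609.05) = 24.6789

24.6789


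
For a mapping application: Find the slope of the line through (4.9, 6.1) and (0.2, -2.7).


slope = (y2-y1)/(x2-x1) = ((-2.7)-6.1)/(0.2-4.9) = (-8.8)/(-4.7) = 1.8723

1.8723


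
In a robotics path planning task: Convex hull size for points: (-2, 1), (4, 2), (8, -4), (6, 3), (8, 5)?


Convex hull vertices (CCW): (-2, 1), (8, -4), (8, 5)
Count = 3

3
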